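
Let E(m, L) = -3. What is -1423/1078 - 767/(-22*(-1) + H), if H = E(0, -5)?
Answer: -853863/20482 ≈ -41.688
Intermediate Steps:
H = -3
-1423/1078 - 767/(-22*(-1) + H) = -1423/1078 - 767/(-22*(-1) - 3) = -1423*1/1078 - 767/(22 - 3) = -1423/1078 - 767/19 = -853863/20482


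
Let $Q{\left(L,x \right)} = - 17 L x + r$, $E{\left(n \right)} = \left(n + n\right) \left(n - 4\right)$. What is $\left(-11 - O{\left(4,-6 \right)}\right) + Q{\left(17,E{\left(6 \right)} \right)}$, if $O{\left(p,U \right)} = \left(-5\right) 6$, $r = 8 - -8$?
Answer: $-6901$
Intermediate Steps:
$r = 16$ ($r = 8 + 8 = 16$)
$O{\left(p,U \right)} = -30$
$E{\left(n \right)} = 2 n \left(-4 + n\right)$
$Q{\left(L,x \right)} = 16 - 17 L x$ ($Q{\left(L,x \right)} = - 17 L x + 16 = 16 - 17 L x$)
$\left(-11 - O{\left(4,-6 \right)}\right) + Q{\left(17,E{\left(6 \right)} \right)} = \left(-11 - -30\right) + \left(16 - 289 \cdot 2 \cdot 6 \left(-4 + 6\right)\right) = \left(-11 + 30\right) + \left(16 - 289 \cdot 2 \cdot 6 \cdot 2\right) = 19 + \left(16 - 289 \cdot 24\right) = 19 + \left(16 - 6936\right) = 19 - 6920 = -6901$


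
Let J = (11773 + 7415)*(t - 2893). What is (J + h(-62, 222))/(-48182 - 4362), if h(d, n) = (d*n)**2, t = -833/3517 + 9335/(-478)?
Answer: -56131762969485/22083271136 ≈ -2541.8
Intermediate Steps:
t = -33229369/1681126 (t = -833*1/3517 + 9335*(-1/478) = -833/3517 - 9335/478 = -33229369/1681126 ≈ -19.766)
h(d, n) = d**2*n**2
J = -46979197753878/840563 (J = (11773 + 7415)*(-33229369/1681126 - 2893) = 19188*(-4896726887/1681126) = -46979197753878/840563 ≈ -5.5890e+7)
(J + h(-62, 222))/(-48182 - 4362) = (-46979197753878/840563 + (-62)**2*222**2)/(-48182 - 4362) = (-46979197753878/840563 + 3844*49284)/(-52544) = (-46979197753878/840563 + 189447696)*(-1/52544) = (112263525938970/840563)*(-1/52544) = -56131762969485/22083271136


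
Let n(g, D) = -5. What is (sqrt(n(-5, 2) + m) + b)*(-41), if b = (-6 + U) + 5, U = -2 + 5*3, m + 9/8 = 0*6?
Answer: -492 - 287*I*sqrt(2)/4 ≈ -492.0 - 101.47*I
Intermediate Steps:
m = -9/8 (m = -9/8 + 0*6 = -9/8 + 0 = -9/8 ≈ -1.1250)
U = 13 (U = -2 + 15 = 13)
b = 12 (b = (-6 + 13) + 5 = 7 + 5 = 12)
(sqrt(n(-5, 2) + m) + b)*(-41) = (sqrt(-5 - 9/8) + 12)*(-41) = (sqrt(-49/8) + 12)*(-41) = (7*I*sqrt(2)/4 + 12)*(-41) = (12 + 7*I*sqrt(2)/4)*(-41) = -492 - 287*I*sqrt(2)/4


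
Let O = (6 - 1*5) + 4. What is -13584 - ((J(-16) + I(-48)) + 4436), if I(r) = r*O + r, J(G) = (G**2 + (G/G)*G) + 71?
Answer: -18043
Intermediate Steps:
O = 5 (O = (6 - 5) + 4 = 1 + 4 = 5)
J(G) = 71 + G + G**2 (J(G) = (G**2 + 1*G) + 71 = (G**2 + G) + 71 = (G + G**2) + 71 = 71 + G + G**2)
I(r) = 6*r (I(r) = r*5 + r = 5*r + r = 6*r)
-13584 - ((J(-16) + I(-48)) + 4436) = -13584 - (((71 - 16 + (-16)**2) + 6*(-48)) + 4436) = -13584 - (((71 - 16 + 256) - 288) + 4436) = -13584 - ((311 - 288) + 4436) = -13584 - (23 + 4436) = -13584 - 1*4459 = -13584 - 4459 = -18043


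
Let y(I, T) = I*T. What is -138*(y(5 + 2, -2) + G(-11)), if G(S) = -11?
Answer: 3450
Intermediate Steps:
-138*(y(5 + 2, -2) + G(-11)) = -138*((5 + 2)*(-2) - 11) = -138*(7*(-2) - 11) = -138*(-14 - 11) = -138*(-25) = 3450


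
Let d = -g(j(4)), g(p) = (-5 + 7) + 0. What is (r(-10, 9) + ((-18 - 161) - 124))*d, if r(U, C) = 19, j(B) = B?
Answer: 568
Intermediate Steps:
g(p) = 2 (g(p) = 2 + 0 = 2)
d = -2 (d = -1*2 = -2)
(r(-10, 9) + ((-18 - 161) - 124))*d = (19 + ((-18 - 161) - 124))*(-2) = (19 + (-179 - 124))*(-2) = (19 - 303)*(-2) = -284*(-2) = 568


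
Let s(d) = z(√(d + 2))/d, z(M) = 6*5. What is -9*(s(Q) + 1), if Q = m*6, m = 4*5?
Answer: -45/4 ≈ -11.250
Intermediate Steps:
m = 20
z(M) = 30
Q = 120 (Q = 20*6 = 120)
s(d) = 30/d
-9*(s(Q) + 1) = -9*(30/120 + 1) = -9*(30*(1/120) + 1) = -9*(¼ + 1) = -9*5/4 = -45/4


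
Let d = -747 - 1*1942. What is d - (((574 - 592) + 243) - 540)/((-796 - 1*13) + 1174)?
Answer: -196234/73 ≈ -2688.1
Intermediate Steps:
d = -2689 (d = -747 - 1942 = -2689)
d - (((574 - 592) + 243) - 540)/((-796 - 1*13) + 1174) = -2689 - (((574 - 592) + 243) - 540)/((-796 - 1*13) + 1174) = -2689 - ((-18 + 243) - 540)/((-796 - 13) + 1174) = -2689 - (225 - 540)/(-809 + 1174) = -2689 - (-315)/365 = -2689 - 1*(-63/73) = -2689 + 63/73 = -196234/73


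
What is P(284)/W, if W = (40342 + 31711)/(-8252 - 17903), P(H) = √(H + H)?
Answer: -52310*√142/72053 ≈ -8.6512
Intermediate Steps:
P(H) = √2*√H (P(H) = √(2*H) = √2*√H)
W = -72053/26155 (W = 72053/(-26155) = 72053*(-1/26155) = -72053/26155 ≈ -2.7548)
P(284)/W = (√2*√284)/(-72053/26155) = (√2*(2*√71))*(-26155/72053) = (2*√142)*(-26155/72053) = -52310*√142/72053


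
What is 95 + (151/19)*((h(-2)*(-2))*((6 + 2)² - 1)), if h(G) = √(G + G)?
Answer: 95 - 38052*I/19 ≈ 95.0 - 2002.7*I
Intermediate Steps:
h(G) = √2*√G (h(G) = √(2*G) = √2*√G)
95 + (151/19)*((h(-2)*(-2))*((6 + 2)² - 1)) = 95 + (151/19)*(((√2*√(-2))*(-2))*((6 + 2)² - 1)) = 95 + (151*(1/19))*(((√2*(I*√2))*(-2))*(8² - 1)) = 95 + 151*(((2*I)*(-2))*(64 - 1))/19 = 95 + 151*(-4*I*63)/19 = 95 + 151*(-252*I)/19 = 95 - 38052*I/19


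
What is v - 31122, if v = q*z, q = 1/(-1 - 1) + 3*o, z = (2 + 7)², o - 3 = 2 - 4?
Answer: -61839/2 ≈ -30920.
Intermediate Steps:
o = 1 (o = 3 + (2 - 4) = 3 - 2 = 1)
z = 81 (z = 9² = 81)
q = 5/2 (q = 1/(-1 - 1) + 3*1 = 1/(-2) + 3 = -½ + 3 = 5/2 ≈ 2.5000)
v = 405/2 (v = (5/2)*81 = 405/2 ≈ 202.50)
v - 31122 = 405/2 - 31122 = -61839/2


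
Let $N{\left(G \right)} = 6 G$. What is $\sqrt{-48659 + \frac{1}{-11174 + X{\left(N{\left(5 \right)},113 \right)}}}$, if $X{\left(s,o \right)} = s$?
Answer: $\frac{i \sqrt{1510724929042}}{5572} \approx 220.59 i$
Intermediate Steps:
$\sqrt{-48659 + \frac{1}{-11174 + X{\left(N{\left(5 \right)},113 \right)}}} = \sqrt{-48659 + \frac{1}{-11174 + 6 \cdot 5}} = \sqrt{-48659 + \frac{1}{-11174 + 30}} = \sqrt{-48659 + \frac{1}{-11144}} = \sqrt{-48659 - \frac{1}{11144}} = \sqrt{- \frac{542255897}{11144}} = \frac{i \sqrt{1510724929042}}{5572}$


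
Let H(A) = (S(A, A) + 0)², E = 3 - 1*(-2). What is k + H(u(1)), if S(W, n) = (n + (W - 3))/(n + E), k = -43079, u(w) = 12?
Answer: -12449390/289 ≈ -43078.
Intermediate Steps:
E = 5 (E = 3 + 2 = 5)
S(W, n) = (-3 + W + n)/(5 + n) (S(W, n) = (n + (W - 3))/(n + 5) = (n + (-3 + W))/(5 + n) = (-3 + W + n)/(5 + n))
H(A) = (-3 + 2*A)²/(5 + A)² (H(A) = ((-3 + A + A)/(5 + A) + 0)² = ((-3 + 2*A)/(5 + A) + 0)² = ((-3 + 2*A)/(5 + A))² = (-3 + 2*A)²/(5 + A)²)
k + H(u(1)) = -43079 + (-3 + 2*12)²/(5 + 12)² = -43079 + (-3 + 24)²/17² = -43079 + 21²*(1/289) = -43079 + 441*(1/289) = -43079 + 441/289 = -12449390/289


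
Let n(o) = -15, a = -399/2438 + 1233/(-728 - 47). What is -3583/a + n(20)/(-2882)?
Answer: 1773718150535/868603098 ≈ 2042.0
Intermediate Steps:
a = -3315279/1889450 (a = -399*1/2438 + 1233/(-775) = -399/2438 + 1233*(-1/775) = -399/2438 - 1233/775 = -3315279/1889450 ≈ -1.7546)
-3583/a + n(20)/(-2882) = -3583/(-3315279/1889450) - 15/(-2882) = -3583*(-1889450/3315279) - 15*(-1/2882) = 6769899350/3315279 + 15/2882 = 1773718150535/868603098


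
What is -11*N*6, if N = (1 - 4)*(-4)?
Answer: -792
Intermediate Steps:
N = 12 (N = -3*(-4) = 12)
-11*N*6 = -11*12*6 = -132*6 = -792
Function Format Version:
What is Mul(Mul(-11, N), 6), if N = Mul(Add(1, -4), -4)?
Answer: -792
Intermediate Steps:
N = 12 (N = Mul(-3, -4) = 12)
Mul(Mul(-11, N), 6) = Mul(Mul(-11, 12), 6) = Mul(-132, 6) = -792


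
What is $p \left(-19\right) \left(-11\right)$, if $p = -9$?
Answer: $-1881$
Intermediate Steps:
$p \left(-19\right) \left(-11\right) = \left(-9\right) \left(-19\right) \left(-11\right) = 171 \left(-11\right) = -1881$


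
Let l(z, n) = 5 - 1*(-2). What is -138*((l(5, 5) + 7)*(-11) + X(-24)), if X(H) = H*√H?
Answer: 21252 + 6624*I*√6 ≈ 21252.0 + 16225.0*I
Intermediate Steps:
l(z, n) = 7 (l(z, n) = 5 + 2 = 7)
X(H) = H^(3/2)
-138*((l(5, 5) + 7)*(-11) + X(-24)) = -138*((7 + 7)*(-11) + (-24)^(3/2)) = -138*(14*(-11) - 48*I*√6) = -138*(-154 - 48*I*√6) = 21252 + 6624*I*√6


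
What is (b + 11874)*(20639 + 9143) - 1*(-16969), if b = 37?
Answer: 354750371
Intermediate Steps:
(b + 11874)*(20639 + 9143) - 1*(-16969) = (37 + 11874)*(20639 + 9143) - 1*(-16969) = 11911*29782 + 16969 = 354733402 + 16969 = 354750371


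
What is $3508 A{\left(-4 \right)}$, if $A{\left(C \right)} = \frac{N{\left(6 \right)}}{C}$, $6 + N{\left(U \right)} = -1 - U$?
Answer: $11401$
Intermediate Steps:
$N{\left(U \right)} = -7 - U$ ($N{\left(U \right)} = -6 - \left(1 + U\right) = -7 - U$)
$A{\left(C \right)} = - \frac{13}{C}$ ($A{\left(C \right)} = \frac{-7 - 6}{C} = - \frac{13}{C}$)
$3508 A{\left(-4 \right)} = 3508 \left(- \frac{13}{-4}\right) = 3508 \left(\left(-13\right) \left(- \frac{1}{4}\right)\right) = 3508 \cdot \frac{13}{4} = 11401$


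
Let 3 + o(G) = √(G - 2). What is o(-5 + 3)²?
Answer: 5 - 12*I ≈ 5.0 - 12.0*I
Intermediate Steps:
o(G) = -3 + √(-2 + G) (o(G) = -3 + √(G - 2) = -3 + √(-2 + G))
o(-5 + 3)² = (-3 + √(-2 + (-5 + 3)))² = (-3 + √(-2 - 2))² = (-3 + √(-4))² = (-3 + 2*I)²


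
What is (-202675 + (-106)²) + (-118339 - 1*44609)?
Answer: -354387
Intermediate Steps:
(-202675 + (-106)²) + (-118339 - 1*44609) = (-202675 + 11236) + (-118339 - 44609) = -191439 - 162948 = -354387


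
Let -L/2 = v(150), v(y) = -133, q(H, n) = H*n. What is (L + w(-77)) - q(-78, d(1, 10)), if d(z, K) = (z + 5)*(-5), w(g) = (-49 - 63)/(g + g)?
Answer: -22806/11 ≈ -2073.3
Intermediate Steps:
w(g) = -56/g (w(g) = -112*1/(2*g) = -56/g)
d(z, K) = -25 - 5*z (d(z, K) = (5 + z)*(-5) = -25 - 5*z)
L = 266 (L = -2*(-133) = 266)
(L + w(-77)) - q(-78, d(1, 10)) = (266 - 56/(-77)) - (-78)*(-25 - 5*1) = (266 - 56*(-1/77)) - (-78)*(-25 - 5) = (266 + 8/11) - (-78)*(-30) = 2934/11 - 1*2340 = 2934/11 - 2340 = -22806/11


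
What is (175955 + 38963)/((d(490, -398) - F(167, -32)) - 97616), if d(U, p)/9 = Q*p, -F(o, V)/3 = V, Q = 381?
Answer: -107459/731227 ≈ -0.14696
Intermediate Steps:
F(o, V) = -3*V
d(U, p) = 3429*p (d(U, p) = 9*(381*p) = 3429*p)
(175955 + 38963)/((d(490, -398) - F(167, -32)) - 97616) = (175955 + 38963)/((3429*(-398) - (-3)*(-32)) - 97616) = 214918/((-1364742 - 1*96) - 97616) = 214918/((-1364742 - 96) - 97616) = 214918/(-1364838 - 97616) = 214918/(-1462454) = 214918*(-1/1462454) = -107459/731227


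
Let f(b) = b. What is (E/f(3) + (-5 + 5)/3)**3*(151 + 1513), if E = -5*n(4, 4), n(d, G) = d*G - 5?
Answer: -276848000/27 ≈ -1.0254e+7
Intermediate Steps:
n(d, G) = -5 + G*d (n(d, G) = G*d - 5 = -5 + G*d)
E = -55 (E = -5*(-5 + 4*4) = -5*(-5 + 16) = -5*11 = -55)
(E/f(3) + (-5 + 5)/3)**3*(151 + 1513) = (-55/3 + (-5 + 5)/3)**3*(151 + 1513) = (-55*1/3 + 0*(1/3))**3*1664 = (-55/3 + 0)**3*1664 = (-55/3)**3*1664 = -166375/27*1664 = -276848000/27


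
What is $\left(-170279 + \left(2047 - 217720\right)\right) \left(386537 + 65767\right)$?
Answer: $-174567633408$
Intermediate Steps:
$\left(-170279 + \left(2047 - 217720\right)\right) \left(386537 + 65767\right) = \left(-170279 + \left(2047 - 217720\right)\right) 452304 = \left(-170279 - 215673\right) 452304 = \left(-385952\right) 452304 = -174567633408$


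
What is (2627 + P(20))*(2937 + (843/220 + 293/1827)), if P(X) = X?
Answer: 3129025055447/401940 ≈ 7.7848e+6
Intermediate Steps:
(2627 + P(20))*(2937 + (843/220 + 293/1827)) = (2627 + 20)*(2937 + (843/220 + 293/1827)) = 2647*(2937 + (843*(1/220) + 293*(1/1827))) = 2647*(2937 + (843/220 + 293/1827)) = 2647*(2937 + 1604621/401940) = 2647*(1182102401/401940) = 3129025055447/401940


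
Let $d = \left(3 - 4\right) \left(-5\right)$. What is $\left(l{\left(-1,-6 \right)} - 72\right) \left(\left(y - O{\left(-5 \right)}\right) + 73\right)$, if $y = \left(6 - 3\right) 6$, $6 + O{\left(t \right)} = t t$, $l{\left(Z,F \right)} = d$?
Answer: $-4824$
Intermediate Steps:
$d = 5$ ($d = \left(-1\right) \left(-5\right) = 5$)
$l{\left(Z,F \right)} = 5$
$O{\left(t \right)} = -6 + t^{2}$ ($O{\left(t \right)} = -6 + t t = -6 + t^{2}$)
$y = 18$ ($y = 3 \cdot 6 = 18$)
$\left(l{\left(-1,-6 \right)} - 72\right) \left(\left(y - O{\left(-5 \right)}\right) + 73\right) = \left(5 - 72\right) \left(\left(18 - \left(-6 + \left(-5\right)^{2}\right)\right) + 73\right) = - 67 \left(\left(18 - \left(-6 + 25\right)\right) + 73\right) = - 67 \left(\left(18 - 19\right) + 73\right) = - 67 \left(-1 + 73\right) = \left(-67\right) 72 = -4824$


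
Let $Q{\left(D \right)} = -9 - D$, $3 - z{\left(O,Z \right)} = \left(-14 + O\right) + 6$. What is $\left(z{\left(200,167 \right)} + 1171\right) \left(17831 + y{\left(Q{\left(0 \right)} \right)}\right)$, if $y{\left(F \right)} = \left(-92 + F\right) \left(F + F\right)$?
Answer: $19295318$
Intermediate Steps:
$z{\left(O,Z \right)} = 11 - O$ ($z{\left(O,Z \right)} = 3 - \left(\left(-14 + O\right) + 6\right) = 3 - \left(-8 + O\right) = 11 - O$)
$y{\left(F \right)} = 2 F \left(-92 + F\right)$ ($y{\left(F \right)} = \left(-92 + F\right) 2 F = 2 F \left(-92 + F\right)$)
$\left(z{\left(200,167 \right)} + 1171\right) \left(17831 + y{\left(Q{\left(0 \right)} \right)}\right) = \left(\left(11 - 200\right) + 1171\right) \left(17831 + 2 \left(-9 - 0\right) \left(-92 - 9\right)\right) = \left(\left(11 - 200\right) + 1171\right) \left(17831 + 2 \left(-9 + 0\right) \left(-92 + \left(-9 + 0\right)\right)\right) = \left(-189 + 1171\right) \left(17831 + 2 \left(-9\right) \left(-92 - 9\right)\right) = 982 \left(17831 + 2 \left(-9\right) \left(-101\right)\right) = 982 \left(17831 + 1818\right) = 982 \cdot 19649 = 19295318$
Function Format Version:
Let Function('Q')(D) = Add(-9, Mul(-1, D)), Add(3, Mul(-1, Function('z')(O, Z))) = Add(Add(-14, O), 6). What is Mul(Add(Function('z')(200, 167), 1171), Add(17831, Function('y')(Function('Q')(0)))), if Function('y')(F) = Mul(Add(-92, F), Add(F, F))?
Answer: 19295318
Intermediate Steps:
Function('z')(O, Z) = Add(11, Mul(-1, O)) (Function('z')(O, Z) = Add(3, Mul(-1, Add(Add(-14, O), 6))) = Add(3, Mul(-1, Add(-8, O))) = Add(3, Add(8, Mul(-1, O))) = Add(11, Mul(-1, O)))
Function('y')(F) = Mul(2, F, Add(-92, F)) (Function('y')(F) = Mul(Add(-92, F), Mul(2, F)) = Mul(2, F, Add(-92, F)))
Mul(Add(Function('z')(200, 167), 1171), Add(17831, Function('y')(Function('Q')(0)))) = Mul(Add(Add(11, Mul(-1, 200)), 1171), Add(17831, Mul(2, Add(-9, Mul(-1, 0)), Add(-92, Add(-9, Mul(-1, 0)))))) = Mul(Add(Add(11, -200), 1171), Add(17831, Mul(2, Add(-9, 0), Add(-92, Add(-9, 0))))) = Mul(Add(-189, 1171), Add(17831, Mul(2, -9, Add(-92, -9)))) = Mul(982, Add(17831, Mul(2, -9, -101))) = Mul(982, Add(17831, 1818)) = Mul(982, 19649) = 19295318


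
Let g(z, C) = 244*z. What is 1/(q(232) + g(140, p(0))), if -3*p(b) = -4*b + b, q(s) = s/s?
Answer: 1/34161 ≈ 2.9273e-5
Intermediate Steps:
q(s) = 1
p(b) = b (p(b) = -(-4*b + b)/3 = -(-1)*b = b)
1/(q(232) + g(140, p(0))) = 1/(1 + 244*140) = 1/(1 + 34160) = 1/34161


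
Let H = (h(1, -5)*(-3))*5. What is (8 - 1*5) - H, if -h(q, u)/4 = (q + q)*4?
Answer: -477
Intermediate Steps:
h(q, u) = -32*q (h(q, u) = -4*(q + q)*4 = -4*2*q*4 = -32*q)
H = 480 (H = (-32*1*(-3))*5 = -32*(-3)*5 = 96*5 = 480)
(8 - 1*5) - H = (8 - 1*5) - 1*480 = (8 - 5) - 480 = 3 - 480 = -477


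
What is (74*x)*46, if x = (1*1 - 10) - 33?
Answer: -142968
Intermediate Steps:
x = -42 (x = (1 - 10) - 33 = -9 - 33 = -42)
(74*x)*46 = (74*(-42))*46 = -3108*46 = -142968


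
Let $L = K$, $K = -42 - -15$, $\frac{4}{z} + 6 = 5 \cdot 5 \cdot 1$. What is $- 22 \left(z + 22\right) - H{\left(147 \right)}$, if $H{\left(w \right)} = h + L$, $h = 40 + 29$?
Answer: $- \frac{10082}{19} \approx -530.63$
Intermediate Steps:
$h = 69$
$z = \frac{4}{19}$ ($z = \frac{4}{-6 + 5 \cdot 5 \cdot 1} = \frac{4}{-6 + 25 \cdot 1} = \frac{4}{-6 + 25} = \frac{4}{19} \approx 0.21053$)
$K = -27$ ($K = -42 + 15 = -27$)
$L = -27$
$H{\left(w \right)} = 42$ ($H{\left(w \right)} = 69 - 27 = 42$)
$- 22 \left(z + 22\right) - H{\left(147 \right)} = - 22 \left(\frac{4}{19} + 22\right) - 42 = \left(-22\right) \frac{422}{19} - 42 = - \frac{9284}{19} - 42 = - \frac{10082}{19}$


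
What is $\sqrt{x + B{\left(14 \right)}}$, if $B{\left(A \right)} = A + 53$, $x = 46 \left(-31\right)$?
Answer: $3 i \sqrt{151} \approx 36.865 i$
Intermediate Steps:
$x = -1426$
$B{\left(A \right)} = 53 + A$
$\sqrt{x + B{\left(14 \right)}} = \sqrt{-1426 + \left(53 + 14\right)} = \sqrt{-1426 + 67} = \sqrt{-1359} = 3 i \sqrt{151}$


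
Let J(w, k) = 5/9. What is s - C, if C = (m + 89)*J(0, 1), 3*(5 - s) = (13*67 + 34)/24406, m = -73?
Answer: -856925/219654 ≈ -3.9012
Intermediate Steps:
J(w, k) = 5/9 (J(w, k) = 5*(⅑) = 5/9)
s = 365185/73218 (s = 5 - (13*67 + 34)/(3*24406) = 5 - (871 + 34)/(3*24406) = 5 - 905/(3*24406) = 5 - ⅓*905/24406 = 5 - 905/73218 = 365185/73218 ≈ 4.9876)
C = 80/9 (C = (-73 + 89)*(5/9) = 16*(5/9) = 80/9 ≈ 8.8889)
s - C = 365185/73218 - 1*80/9 = 365185/73218 - 80/9 = -856925/219654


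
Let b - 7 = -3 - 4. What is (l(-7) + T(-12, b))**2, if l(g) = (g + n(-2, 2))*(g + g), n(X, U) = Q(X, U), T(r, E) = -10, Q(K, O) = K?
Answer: 13456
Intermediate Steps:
b = 0 (b = 7 + (-3 - 4) = 7 - 7 = 0)
n(X, U) = X
l(g) = 2*g*(-2 + g) (l(g) = (g - 2)*(g + g) = (-2 + g)*(2*g) = 2*g*(-2 + g))
(l(-7) + T(-12, b))**2 = (2*(-7)*(-2 - 7) - 10)**2 = (2*(-7)*(-9) - 10)**2 = (126 - 10)**2 = 116**2 = 13456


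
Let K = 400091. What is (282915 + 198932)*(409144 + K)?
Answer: 389927457045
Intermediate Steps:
(282915 + 198932)*(409144 + K) = (282915 + 198932)*(409144 + 400091) = 481847*809235 = 389927457045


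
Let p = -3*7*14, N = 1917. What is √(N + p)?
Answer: √1623 ≈ 40.286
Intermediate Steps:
p = -294 (p = -21*14 = -294)
√(N + p) = √(1917 - 294) = √1623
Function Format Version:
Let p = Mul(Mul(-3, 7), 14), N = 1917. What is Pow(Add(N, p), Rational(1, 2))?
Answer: Pow(1623, Rational(1, 2)) ≈ 40.286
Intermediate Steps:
p = -294 (p = Mul(-21, 14) = -294)
Pow(Add(N, p), Rational(1, 2)) = Pow(Add(1917, -294), Rational(1, 2)) = Pow(1623, Rational(1, 2))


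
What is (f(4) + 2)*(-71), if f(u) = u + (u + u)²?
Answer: -4970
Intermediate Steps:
f(u) = u + 4*u² (f(u) = u + (2*u)² = u + 4*u²)
(f(4) + 2)*(-71) = (4*(1 + 4*4) + 2)*(-71) = (4*(1 + 16) + 2)*(-71) = (4*17 + 2)*(-71) = (68 + 2)*(-71) = 70*(-71) = -4970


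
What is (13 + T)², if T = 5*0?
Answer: 169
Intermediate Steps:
T = 0
(13 + T)² = (13 + 0)² = 13² = 169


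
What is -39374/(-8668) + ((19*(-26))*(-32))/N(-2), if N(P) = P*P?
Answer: 17147655/4334 ≈ 3956.5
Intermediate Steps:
N(P) = P²
-39374/(-8668) + ((19*(-26))*(-32))/N(-2) = -39374/(-8668) + ((19*(-26))*(-32))/((-2)²) = -39374*(-1/8668) - 494*(-32)/4 = 19687/4334 + 15808*(¼) = 19687/4334 + 3952 = 17147655/4334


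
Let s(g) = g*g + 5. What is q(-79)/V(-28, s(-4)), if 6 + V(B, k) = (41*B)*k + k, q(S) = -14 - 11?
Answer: 25/24093 ≈ 0.0010376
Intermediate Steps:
q(S) = -25
s(g) = 5 + g**2 (s(g) = g**2 + 5 = 5 + g**2)
V(B, k) = -6 + k + 41*B*k (V(B, k) = -6 + ((41*B)*k + k) = -6 + (41*B*k + k) = -6 + (k + 41*B*k) = -6 + k + 41*B*k)
q(-79)/V(-28, s(-4)) = -25/(-6 + (5 + (-4)**2) + 41*(-28)*(5 + (-4)**2)) = -25/(-6 + (5 + 16) + 41*(-28)*(5 + 16)) = -25/(-6 + 21 + 41*(-28)*21) = -25/(-6 + 21 - 24108) = -25/(-24093) = -25*(-1/24093) = 25/24093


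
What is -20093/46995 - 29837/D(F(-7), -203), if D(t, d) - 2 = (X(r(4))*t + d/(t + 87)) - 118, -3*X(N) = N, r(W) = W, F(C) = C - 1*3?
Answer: 9240488144/32661525 ≈ 282.92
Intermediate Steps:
F(C) = -3 + C (F(C) = C - 3 = -3 + C)
X(N) = -N/3
D(t, d) = -116 - 4*t/3 + d/(87 + t) (D(t, d) = 2 + (((-⅓*4)*t + d/(t + 87)) - 118) = 2 + ((-4*t/3 + d/(87 + t)) - 118) = 2 + (-118 - 4*t/3 + d/(87 + t)) = -116 - 4*t/3 + d/(87 + t))
-20093/46995 - 29837/D(F(-7), -203) = -20093/46995 - 29837*(87 + (-3 - 7))/(-10092 - 203 - 232*(-3 - 7) - 4*(-3 - 7)²/3) = -20093*1/46995 - 29837*(87 - 10)/(-10092 - 203 - 232*(-10) - 4/3*(-10)²) = -20093/46995 - 29837*77/(-10092 - 203 + 2320 - 4/3*100) = -20093/46995 - 29837*77/(-10092 - 203 + 2320 - 400/3) = -20093/46995 - 29837/((1/77)*(-24325/3)) = -20093/46995 - 29837/(-3475/33) = -20093/46995 - 29837*(-33/3475) = -20093/46995 + 984621/3475 = 9240488144/32661525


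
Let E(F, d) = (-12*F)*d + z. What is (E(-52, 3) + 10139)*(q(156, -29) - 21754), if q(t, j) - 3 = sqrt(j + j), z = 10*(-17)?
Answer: -257553591 + 11841*I*sqrt(58) ≈ -2.5755e+8 + 90178.0*I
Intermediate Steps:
z = -170
q(t, j) = 3 + sqrt(2)*sqrt(j) (q(t, j) = 3 + sqrt(j + j) = 3 + sqrt(2*j) = 3 + sqrt(2)*sqrt(j))
E(F, d) = -170 - 12*F*d (E(F, d) = (-12*F)*d - 170 = -12*F*d - 170 = -170 - 12*F*d)
(E(-52, 3) + 10139)*(q(156, -29) - 21754) = ((-170 - 12*(-52)*3) + 10139)*((3 + sqrt(2)*sqrt(-29)) - 21754) = ((-170 + 1872) + 10139)*((3 + sqrt(2)*(I*sqrt(29))) - 21754) = (1702 + 10139)*((3 + I*sqrt(58)) - 21754) = 11841*(-21751 + I*sqrt(58)) = -257553591 + 11841*I*sqrt(58)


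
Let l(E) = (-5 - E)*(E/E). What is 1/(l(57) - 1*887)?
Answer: -1/949 ≈ -0.0010537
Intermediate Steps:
l(E) = -5 - E (l(E) = (-5 - E)*1 = -5 - E)
1/(l(57) - 1*887) = 1/((-5 - 1*57) - 1*887) = 1/((-5 - 57) - 887) = 1/(-62 - 887) = 1/(-949) = -1/949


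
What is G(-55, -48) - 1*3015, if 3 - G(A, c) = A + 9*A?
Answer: -2462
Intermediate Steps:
G(A, c) = 3 - 10*A (G(A, c) = 3 - (A + 9*A) = 3 - 10*A)
G(-55, -48) - 1*3015 = (3 - 10*(-55)) - 1*3015 = (3 + 550) - 3015 = 553 - 3015 = -2462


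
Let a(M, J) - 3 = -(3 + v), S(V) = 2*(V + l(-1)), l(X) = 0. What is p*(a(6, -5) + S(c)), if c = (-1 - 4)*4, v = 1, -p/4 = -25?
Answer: -4100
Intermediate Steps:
p = 100 (p = -4*(-25) = 100)
c = -20 (c = -5*4 = -20)
S(V) = 2*V (S(V) = 2*(V + 0) = 2*V)
a(M, J) = -1 (a(M, J) = 3 - (3 + 1) = 3 - 1*4 = 3 - 4 = -1)
p*(a(6, -5) + S(c)) = 100*(-1 + 2*(-20)) = 100*(-1 - 40) = 100*(-41) = -4100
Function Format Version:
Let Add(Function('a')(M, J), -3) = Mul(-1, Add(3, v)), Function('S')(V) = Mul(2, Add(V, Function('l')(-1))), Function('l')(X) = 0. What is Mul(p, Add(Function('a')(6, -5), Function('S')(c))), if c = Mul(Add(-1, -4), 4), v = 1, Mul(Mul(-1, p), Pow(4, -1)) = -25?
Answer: -4100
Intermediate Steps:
p = 100 (p = Mul(-4, -25) = 100)
c = -20 (c = Mul(-5, 4) = -20)
Function('S')(V) = Mul(2, V) (Function('S')(V) = Mul(2, Add(V, 0)) = Mul(2, V))
Function('a')(M, J) = -1 (Function('a')(M, J) = Add(3, Mul(-1, Add(3, 1))) = Add(3, Mul(-1, 4)) = Add(3, -4) = -1)
Mul(p, Add(Function('a')(6, -5), Function('S')(c))) = Mul(100, Add(-1, Mul(2, -20))) = Mul(100, Add(-1, -40)) = Mul(100, -41) = -4100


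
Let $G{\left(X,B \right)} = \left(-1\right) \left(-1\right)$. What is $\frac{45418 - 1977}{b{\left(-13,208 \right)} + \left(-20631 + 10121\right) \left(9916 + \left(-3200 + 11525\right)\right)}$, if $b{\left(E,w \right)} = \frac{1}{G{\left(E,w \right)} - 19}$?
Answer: $- \frac{781938}{3450832381} \approx -0.00022659$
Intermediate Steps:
$G{\left(X,B \right)} = 1$
$b{\left(E,w \right)} = - \frac{1}{18}$ ($b{\left(E,w \right)} = \frac{1}{1 - 19} = \frac{1}{-18} = - \frac{1}{18}$)
$\frac{45418 - 1977}{b{\left(-13,208 \right)} + \left(-20631 + 10121\right) \left(9916 + \left(-3200 + 11525\right)\right)} = \frac{45418 - 1977}{- \frac{1}{18} + \left(-20631 + 10121\right) \left(9916 + \left(-3200 + 11525\right)\right)} = \frac{43441}{- \frac{1}{18} - 10510 \left(9916 + 8325\right)} = \frac{43441}{- \frac{1}{18} - 191712910} = \frac{43441}{- \frac{3450832381}{18}} = 43441 \left(- \frac{18}{3450832381}\right) = - \frac{781938}{3450832381}$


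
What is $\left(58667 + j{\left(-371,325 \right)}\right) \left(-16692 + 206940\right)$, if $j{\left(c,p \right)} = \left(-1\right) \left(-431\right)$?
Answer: $11243276304$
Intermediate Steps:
$j{\left(c,p \right)} = 431$
$\left(58667 + j{\left(-371,325 \right)}\right) \left(-16692 + 206940\right) = \left(58667 + 431\right) \left(-16692 + 206940\right) = 59098 \cdot 190248 = 11243276304$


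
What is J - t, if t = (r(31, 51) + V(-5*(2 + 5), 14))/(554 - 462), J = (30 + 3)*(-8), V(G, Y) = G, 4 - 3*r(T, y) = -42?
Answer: -72805/276 ≈ -263.79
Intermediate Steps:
r(T, y) = 46/3 (r(T, y) = 4/3 - ⅓*(-42) = 4/3 + 14 = 46/3)
J = -264 (J = 33*(-8) = -264)
t = -59/276 (t = (46/3 - 5*(2 + 5))/(554 - 462) = (46/3 - 5*7)/92 = (46/3 - 35)*(1/92) = -59/3*1/92 = -59/276 ≈ -0.21377)
J - t = -264 - 1*(-59/276) = -264 + 59/276 = -72805/276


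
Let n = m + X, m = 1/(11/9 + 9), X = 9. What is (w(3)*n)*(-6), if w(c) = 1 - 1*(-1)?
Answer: -2511/23 ≈ -109.17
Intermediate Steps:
w(c) = 2 (w(c) = 1 + 1 = 2)
m = 9/92 (m = 1/(11*(⅑) + 9) = 1/(11/9 + 9) = 1/(92/9) = 9/92 ≈ 0.097826)
n = 837/92 (n = 9/92 + 9 = 837/92 ≈ 9.0978)
(w(3)*n)*(-6) = (2*(837/92))*(-6) = (837/46)*(-6) = -2511/23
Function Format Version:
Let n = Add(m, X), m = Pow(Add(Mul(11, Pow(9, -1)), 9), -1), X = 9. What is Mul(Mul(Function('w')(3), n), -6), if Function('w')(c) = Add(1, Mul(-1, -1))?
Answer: Rational(-2511, 23) ≈ -109.17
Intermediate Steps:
Function('w')(c) = 2 (Function('w')(c) = Add(1, 1) = 2)
m = Rational(9, 92) (m = Pow(Add(Mul(11, Rational(1, 9)), 9), -1) = Pow(Add(Rational(11, 9), 9), -1) = Pow(Rational(92, 9), -1) = Rational(9, 92) ≈ 0.097826)
n = Rational(837, 92) (n = Add(Rational(9, 92), 9) = Rational(837, 92) ≈ 9.0978)
Mul(Mul(Function('w')(3), n), -6) = Mul(Mul(2, Rational(837, 92)), -6) = Mul(Rational(837, 46), -6) = Rational(-2511, 23)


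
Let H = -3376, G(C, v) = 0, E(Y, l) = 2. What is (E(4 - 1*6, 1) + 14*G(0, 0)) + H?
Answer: -3374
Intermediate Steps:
(E(4 - 1*6, 1) + 14*G(0, 0)) + H = (2 + 14*0) - 3376 = (2 + 0) - 3376 = 2 - 3376 = -3374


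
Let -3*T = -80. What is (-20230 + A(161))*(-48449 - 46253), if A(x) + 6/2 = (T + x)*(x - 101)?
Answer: 849761046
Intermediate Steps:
T = 80/3 (T = -1/3*(-80) = 80/3 ≈ 26.667)
A(x) = -3 + (-101 + x)*(80/3 + x) (A(x) = -3 + (80/3 + x)*(x - 101) = -3 + (80/3 + x)*(-101 + x) = -3 + (-101 + x)*(80/3 + x))
(-20230 + A(161))*(-48449 - 46253) = (-20230 + (-8089/3 + 161**2 - 223/3*161))*(-48449 - 46253) = (-20230 + (-8089/3 + 25921 - 35903/3))*(-94702) = (-20230 + 11257)*(-94702) = -8973*(-94702) = 849761046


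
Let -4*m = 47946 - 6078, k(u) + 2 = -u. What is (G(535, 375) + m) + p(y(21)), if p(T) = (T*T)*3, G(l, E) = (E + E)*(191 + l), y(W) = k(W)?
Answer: 535620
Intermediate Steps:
k(u) = -2 - u
y(W) = -2 - W
G(l, E) = 2*E*(191 + l) (G(l, E) = (2*E)*(191 + l) = 2*E*(191 + l))
p(T) = 3*T**2 (p(T) = T**2*3 = 3*T**2)
m = -10467 (m = -(47946 - 6078)/4 = -1/4*41868 = -10467)
(G(535, 375) + m) + p(y(21)) = (2*375*(191 + 535) - 10467) + 3*(-2 - 1*21)**2 = (2*375*726 - 10467) + 3*(-2 - 21)**2 = (544500 - 10467) + 3*(-23)**2 = 534033 + 3*529 = 534033 + 1587 = 535620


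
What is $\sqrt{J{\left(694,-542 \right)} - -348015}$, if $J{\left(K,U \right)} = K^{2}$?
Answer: $\sqrt{829651} \approx 910.85$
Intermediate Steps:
$\sqrt{J{\left(694,-542 \right)} - -348015} = \sqrt{694^{2} - -348015} = \sqrt{481636 + 348015} = \sqrt{829651}$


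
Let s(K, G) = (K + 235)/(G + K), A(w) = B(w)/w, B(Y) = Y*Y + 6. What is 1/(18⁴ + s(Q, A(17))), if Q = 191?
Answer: 1771/185916117 ≈ 9.5258e-6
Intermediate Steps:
B(Y) = 6 + Y² (B(Y) = Y² + 6 = 6 + Y²)
A(w) = (6 + w²)/w
s(K, G) = (235 + K)/(G + K)
1/(18⁴ + s(Q, A(17))) = 1/(18⁴ + (235 + 191)/((17 + 6/17) + 191)) = 1/(104976 + 426/((17 + 6*(1/17)) + 191)) = 1/(104976 + 426/((17 + 6/17) + 191)) = 1/(104976 + 426/(295/17 + 191)) = 1/(104976 + 426/(3542/17)) = 1/(104976 + (17/3542)*426) = 1/(104976 + 3621/1771) = 1/(185916117/1771) = 1771/185916117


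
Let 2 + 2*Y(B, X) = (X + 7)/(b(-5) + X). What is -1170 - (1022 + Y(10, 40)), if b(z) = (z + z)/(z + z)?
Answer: -179709/82 ≈ -2191.6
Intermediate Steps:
b(z) = 1 (b(z) = (2*z)/((2*z)) = (2*z)*(1/(2*z)) = 1)
Y(B, X) = -1 + (7 + X)/(2*(1 + X)) (Y(B, X) = -1 + ((X + 7)/(1 + X))/2 = -1 + ((7 + X)/(1 + X))/2 = -1 + (7 + X)/(2*(1 + X)))
-1170 - (1022 + Y(10, 40)) = -1170 - (1022 + (5 - 1*40)/(2*(1 + 40))) = -1170 - (1022 + (½)*(5 - 40)/41) = -1170 - (1022 + (½)*(1/41)*(-35)) = -1170 - (1022 - 35/82) = -1170 - 1*83769/82 = -1170 - 83769/82 = -179709/82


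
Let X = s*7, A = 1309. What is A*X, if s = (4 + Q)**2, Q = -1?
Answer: 82467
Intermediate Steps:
s = 9 (s = (4 - 1)**2 = 3**2 = 9)
X = 63 (X = 9*7 = 63)
A*X = 1309*63 = 82467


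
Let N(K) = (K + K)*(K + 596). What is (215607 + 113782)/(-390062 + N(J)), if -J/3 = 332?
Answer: 329389/406738 ≈ 0.80983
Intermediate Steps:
J = -996 (J = -3*332 = -996)
N(K) = 2*K*(596 + K) (N(K) = (2*K)*(596 + K) = 2*K*(596 + K))
(215607 + 113782)/(-390062 + N(J)) = (215607 + 113782)/(-390062 + 2*(-996)*(596 - 996)) = 329389/(-390062 + 2*(-996)*(-400)) = 329389/(-390062 + 796800) = 329389/406738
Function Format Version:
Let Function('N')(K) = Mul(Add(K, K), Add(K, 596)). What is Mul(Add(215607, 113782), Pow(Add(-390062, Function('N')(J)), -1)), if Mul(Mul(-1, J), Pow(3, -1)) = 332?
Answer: Rational(329389, 406738) ≈ 0.80983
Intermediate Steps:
J = -996 (J = Mul(-3, 332) = -996)
Function('N')(K) = Mul(2, K, Add(596, K)) (Function('N')(K) = Mul(Mul(2, K), Add(596, K)) = Mul(2, K, Add(596, K)))
Mul(Add(215607, 113782), Pow(Add(-390062, Function('N')(J)), -1)) = Mul(Add(215607, 113782), Pow(Add(-390062, Mul(2, -996, Add(596, -996))), -1)) = Mul(329389, Pow(Add(-390062, Mul(2, -996, -400)), -1)) = Mul(329389, Pow(Add(-390062, 796800), -1)) = Mul(329389, Pow(406738, -1)) = Mul(329389, Rational(1, 406738)) = Rational(329389, 406738)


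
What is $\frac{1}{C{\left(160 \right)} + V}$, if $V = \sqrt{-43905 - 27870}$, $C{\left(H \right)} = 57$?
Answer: $\frac{19}{25008} - \frac{5 i \sqrt{319}}{25008} \approx 0.00075976 - 0.003571 i$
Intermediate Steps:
$V = 15 i \sqrt{319}$ ($V = \sqrt{-71775} = 15 i \sqrt{319} \approx 267.91 i$)
$\frac{1}{C{\left(160 \right)} + V} = \frac{1}{57 + 15 i \sqrt{319}}$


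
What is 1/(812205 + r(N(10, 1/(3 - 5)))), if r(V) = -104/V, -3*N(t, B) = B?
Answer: 1/811581 ≈ 1.2322e-6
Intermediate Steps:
N(t, B) = -B/3
1/(812205 + r(N(10, 1/(3 - 5)))) = 1/(812205 - 104/((-1/(3*(3 - 5))))) = 1/(812205 - 104/((-1/3/(-2)))) = 1/(812205 - 104/((-1/3*(-1/2)))) = 1/(812205 - 104/1/6) = 1/(812205 - 104*6) = 1/(812205 - 624) = 1/811581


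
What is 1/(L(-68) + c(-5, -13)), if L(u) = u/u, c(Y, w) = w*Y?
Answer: 1/66 ≈ 0.015152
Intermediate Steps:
c(Y, w) = Y*w
L(u) = 1
1/(L(-68) + c(-5, -13)) = 1/(1 - 5*(-13)) = 1/(1 + 65) = 1/66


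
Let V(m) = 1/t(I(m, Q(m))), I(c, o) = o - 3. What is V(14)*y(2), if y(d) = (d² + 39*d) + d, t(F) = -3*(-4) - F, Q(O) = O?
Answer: 84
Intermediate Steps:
I(c, o) = -3 + o
t(F) = 12 - F
y(d) = d² + 40*d
V(m) = 1/(15 - m) (V(m) = 1/(12 - (-3 + m)) = 1/(12 + (3 - m)) = 1/(15 - m))
V(14)*y(2) = (-1/(-15 + 14))*(2*(40 + 2)) = (-1/(-1))*(2*42) = -1*(-1)*84 = 1*84 = 84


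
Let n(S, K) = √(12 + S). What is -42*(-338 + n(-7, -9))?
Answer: 14196 - 42*√5 ≈ 14102.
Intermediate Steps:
-42*(-338 + n(-7, -9)) = -42*(-338 + √(12 - 7)) = -42*(-338 + √5) = 14196 - 42*√5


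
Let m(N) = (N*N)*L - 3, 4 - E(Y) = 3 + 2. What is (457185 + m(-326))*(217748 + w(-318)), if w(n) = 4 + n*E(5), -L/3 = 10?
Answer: -595570540860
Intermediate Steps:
L = -30 (L = -3*10 = -30)
E(Y) = -1 (E(Y) = 4 - (3 + 2) = 4 - 1*5 = 4 - 5 = -1)
m(N) = -3 - 30*N² (m(N) = (N*N)*(-30) - 3 = N²*(-30) - 3 = -30*N² - 3 = -3 - 30*N²)
w(n) = 4 - n (w(n) = 4 + n*(-1) = 4 - n)
(457185 + m(-326))*(217748 + w(-318)) = (457185 + (-3 - 30*(-326)²))*(217748 + (4 - 1*(-318))) = (457185 + (-3 - 30*106276))*(217748 + (4 + 318)) = (457185 + (-3 - 3188280))*(217748 + 322) = (457185 - 3188283)*218070 = -2731098*218070 = -595570540860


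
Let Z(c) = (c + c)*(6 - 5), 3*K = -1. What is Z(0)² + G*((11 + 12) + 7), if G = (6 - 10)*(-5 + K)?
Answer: 640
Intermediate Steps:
K = -⅓ (K = (⅓)*(-1) = -⅓ ≈ -0.33333)
Z(c) = 2*c (Z(c) = (2*c)*1 = 2*c)
G = 64/3 (G = (6 - 10)*(-5 - ⅓) = -4*(-16/3) = 64/3 ≈ 21.333)
Z(0)² + G*((11 + 12) + 7) = (2*0)² + 64*((11 + 12) + 7)/3 = 0² + 64*(23 + 7)/3 = 0 + (64/3)*30 = 0 + 640 = 640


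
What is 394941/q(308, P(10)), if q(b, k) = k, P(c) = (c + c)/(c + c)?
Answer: 394941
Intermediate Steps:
P(c) = 1 (P(c) = (2*c)/((2*c)) = (2*c)*(1/(2*c)) = 1)
394941/q(308, P(10)) = 394941/1 = 394941*1 = 394941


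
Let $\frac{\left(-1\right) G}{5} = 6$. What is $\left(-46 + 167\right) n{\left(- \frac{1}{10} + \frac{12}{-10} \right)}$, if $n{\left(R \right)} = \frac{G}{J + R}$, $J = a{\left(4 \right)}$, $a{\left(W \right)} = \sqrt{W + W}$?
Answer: $- \frac{471900}{631} - \frac{726000 \sqrt{2}}{631} \approx -2375.0$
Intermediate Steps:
$G = -30$ ($G = \left(-5\right) 6 = -30$)
$a{\left(W \right)} = \sqrt{2} \sqrt{W}$ ($a{\left(W \right)} = \sqrt{2 W} = \sqrt{2} \sqrt{W}$)
$J = 2 \sqrt{2}$ ($J = \sqrt{2} \sqrt{4} = \sqrt{2} \cdot 2 = 2 \sqrt{2} \approx 2.8284$)
$n{\left(R \right)} = - \frac{30}{R + 2 \sqrt{2}}$ ($n{\left(R \right)} = - \frac{30}{2 \sqrt{2} + R} = - \frac{30}{R + 2 \sqrt{2}}$)
$\left(-46 + 167\right) n{\left(- \frac{1}{10} + \frac{12}{-10} \right)} = \left(-46 + 167\right) \left(- \frac{30}{\left(- \frac{1}{10} + \frac{12}{-10}\right) + 2 \sqrt{2}}\right) = 121 \left(- \frac{30}{\left(\left(-1\right) \frac{1}{10} + 12 \left(- \frac{1}{10}\right)\right) + 2 \sqrt{2}}\right) = 121 \left(- \frac{30}{\left(- \frac{1}{10} - \frac{6}{5}\right) + 2 \sqrt{2}}\right) = 121 \left(- \frac{30}{- \frac{13}{10} + 2 \sqrt{2}}\right) = - \frac{3630}{- \frac{13}{10} + 2 \sqrt{2}}$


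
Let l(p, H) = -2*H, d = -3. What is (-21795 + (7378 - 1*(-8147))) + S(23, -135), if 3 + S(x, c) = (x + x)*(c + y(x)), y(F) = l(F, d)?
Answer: -12207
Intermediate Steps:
y(F) = 6 (y(F) = -2*(-3) = 6)
S(x, c) = -3 + 2*x*(6 + c) (S(x, c) = -3 + (x + x)*(c + 6) = -3 + (2*x)*(6 + c) = -3 + 2*x*(6 + c))
(-21795 + (7378 - 1*(-8147))) + S(23, -135) = (-21795 + (7378 - 1*(-8147))) + (-3 + 12*23 + 2*(-135)*23) = (-21795 + (7378 + 8147)) + (-3 + 276 - 6210) = (-21795 + 15525) - 5937 = -6270 - 5937 = -12207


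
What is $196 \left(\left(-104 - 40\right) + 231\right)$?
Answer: $17052$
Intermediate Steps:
$196 \left(\left(-104 - 40\right) + 231\right) = 196 \left(-144 + 231\right) = 196 \cdot 87 = 17052$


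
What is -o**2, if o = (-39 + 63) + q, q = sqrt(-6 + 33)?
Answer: -603 - 144*sqrt(3) ≈ -852.42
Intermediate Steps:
q = 3*sqrt(3) (q = sqrt(27) = 3*sqrt(3) ≈ 5.1962)
o = 24 + 3*sqrt(3) (o = (-39 + 63) + 3*sqrt(3) = 24 + 3*sqrt(3) ≈ 29.196)
-o**2 = -(24 + 3*sqrt(3))**2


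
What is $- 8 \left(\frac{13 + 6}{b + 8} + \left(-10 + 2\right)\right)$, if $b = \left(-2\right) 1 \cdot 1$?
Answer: $\frac{116}{3} \approx 38.667$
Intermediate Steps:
$b = -2$ ($b = \left(-2\right) 1 = -2$)
$- 8 \left(\frac{13 + 6}{b + 8} + \left(-10 + 2\right)\right) = - 8 \left(\frac{13 + 6}{-2 + 8} + \left(-10 + 2\right)\right) = - 8 \left(\frac{19}{6} - 8\right) = \left(-8\right) \left(- \frac{29}{6}\right) = \frac{116}{3}$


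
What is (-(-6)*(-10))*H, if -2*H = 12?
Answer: 360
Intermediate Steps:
H = -6 (H = -1/2*12 = -6)
(-(-6)*(-10))*H = -(-6)*(-10)*(-6) = -3*20*(-6) = -60*(-6) = 360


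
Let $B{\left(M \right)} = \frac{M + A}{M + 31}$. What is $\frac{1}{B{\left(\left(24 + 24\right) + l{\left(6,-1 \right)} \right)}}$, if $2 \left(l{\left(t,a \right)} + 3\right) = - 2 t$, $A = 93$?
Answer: $\frac{35}{66} \approx 0.5303$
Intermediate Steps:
$l{\left(t,a \right)} = -3 - t$ ($l{\left(t,a \right)} = -3 + \frac{\left(-2\right) t}{2} = -3 - t$)
$B{\left(M \right)} = \frac{93 + M}{31 + M}$ ($B{\left(M \right)} = \frac{M + 93}{M + 31} = \frac{93 + M}{31 + M}$)
$\frac{1}{B{\left(\left(24 + 24\right) + l{\left(6,-1 \right)} \right)}} = \frac{1}{\frac{1}{31 + \left(\left(24 + 24\right) - 9\right)} \left(93 + \left(\left(24 + 24\right) - 9\right)\right)} = \frac{1}{\frac{1}{31 + \left(48 - 9\right)} \left(93 + \left(48 - 9\right)\right)} = \frac{1}{\frac{1}{31 + 39} \left(93 + 39\right)} = \frac{1}{\frac{1}{70} \cdot 132} = \frac{1}{\frac{66}{35}} = \frac{35}{66}$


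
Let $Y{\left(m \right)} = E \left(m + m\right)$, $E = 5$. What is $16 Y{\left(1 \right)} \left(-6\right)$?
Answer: $-960$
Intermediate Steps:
$Y{\left(m \right)} = 10 m$ ($Y{\left(m \right)} = 5 \left(m + m\right) = 5 \cdot 2 m = 10 m$)
$16 Y{\left(1 \right)} \left(-6\right) = 16 \cdot 10 \cdot 1 \left(-6\right) = 16 \cdot 10 \left(-6\right) = 160 \left(-6\right) = -960$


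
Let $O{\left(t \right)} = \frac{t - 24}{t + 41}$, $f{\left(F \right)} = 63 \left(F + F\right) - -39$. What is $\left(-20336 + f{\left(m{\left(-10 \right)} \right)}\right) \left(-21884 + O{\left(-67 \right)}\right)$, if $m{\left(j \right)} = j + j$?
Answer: $\frac{998494737}{2} \approx 4.9925 \cdot 10^{8}$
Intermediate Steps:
$m{\left(j \right)} = 2 j$
$f{\left(F \right)} = 39 + 126 F$ ($f{\left(F \right)} = 63 \cdot 2 F + 39 = 126 F + 39 = 39 + 126 F$)
$O{\left(t \right)} = \frac{-24 + t}{41 + t}$
$\left(-20336 + f{\left(m{\left(-10 \right)} \right)}\right) \left(-21884 + O{\left(-67 \right)}\right) = \left(-20336 + \left(39 + 126 \cdot 2 \left(-10\right)\right)\right) \left(-21884 + \frac{-24 - 67}{41 - 67}\right) = \left(-20336 + \left(39 + 126 \left(-20\right)\right)\right) \left(-21884 + \frac{1}{-26} \left(-91\right)\right) = \left(-20336 + \left(39 - 2520\right)\right) \left(-21884 - - \frac{7}{2}\right) = \left(-20336 - 2481\right) \left(-21884 + \frac{7}{2}\right) = \left(-22817\right) \left(- \frac{43761}{2}\right) = \frac{998494737}{2}$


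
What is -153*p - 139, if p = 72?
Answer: -11155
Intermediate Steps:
-153*p - 139 = -153*72 - 139 = -11016 - 139 = -11155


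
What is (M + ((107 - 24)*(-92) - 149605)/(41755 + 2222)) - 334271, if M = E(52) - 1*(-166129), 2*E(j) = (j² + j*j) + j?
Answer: -7274480765/43977 ≈ -1.6542e+5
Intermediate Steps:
E(j) = j² + j/2 (E(j) = ((j² + j*j) + j)/2 = ((j² + j²) + j)/2 = (2*j² + j)/2 = (j + 2*j²)/2 = j² + j/2)
M = 168859 (M = 52*(½ + 52) - 1*(-166129) = 52*(105/2) + 166129 = 2730 + 166129 = 168859)
(M + ((107 - 24)*(-92) - 149605)/(41755 + 2222)) - 334271 = (168859 + ((107 - 24)*(-92) - 149605)/(41755 + 2222)) - 334271 = (168859 + (83*(-92) - 149605)/43977) - 334271 = (168859 + (-7636 - 149605)*(1/43977)) - 334271 = (168859 - 157241*1/43977) - 334271 = (168859 - 157241/43977) - 334271 = 7425755002/43977 - 334271 = -7274480765/43977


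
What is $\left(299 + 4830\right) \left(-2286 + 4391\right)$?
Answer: $10796545$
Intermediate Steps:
$\left(299 + 4830\right) \left(-2286 + 4391\right) = 5129 \cdot 2105 = 10796545$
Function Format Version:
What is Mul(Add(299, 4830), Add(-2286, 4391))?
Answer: 10796545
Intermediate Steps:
Mul(Add(299, 4830), Add(-2286, 4391)) = Mul(5129, 2105) = 10796545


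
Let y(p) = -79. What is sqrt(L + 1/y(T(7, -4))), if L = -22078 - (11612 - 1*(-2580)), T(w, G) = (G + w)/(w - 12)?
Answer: I*sqrt(226361149)/79 ≈ 190.45*I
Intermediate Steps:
T(w, G) = (G + w)/(-12 + w)
L = -36270 (L = -22078 - (11612 + 2580) = -22078 - 1*14192 = -22078 - 14192 = -36270)
sqrt(L + 1/y(T(7, -4))) = sqrt(-36270 + 1/(-79)) = sqrt(-36270 - 1/79) = sqrt(-2865331/79) = I*sqrt(226361149)/79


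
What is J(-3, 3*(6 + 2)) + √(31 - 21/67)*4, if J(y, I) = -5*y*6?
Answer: 90 + 8*√34438/67 ≈ 112.16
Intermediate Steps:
J(y, I) = -30*y
J(-3, 3*(6 + 2)) + √(31 - 21/67)*4 = -30*(-3) + √(31 - 21/67)*4 = 90 + √(31 - 21*1/67)*4 = 90 + √(31 - 21/67)*4 = 90 + √(2056/67)*4 = 90 + (2*√34438/67)*4 = 90 + 8*√34438/67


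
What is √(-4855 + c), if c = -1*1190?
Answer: I*√6045 ≈ 77.75*I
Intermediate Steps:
c = -1190
√(-4855 + c) = √(-4855 - 1190) = √(-6045) = I*√6045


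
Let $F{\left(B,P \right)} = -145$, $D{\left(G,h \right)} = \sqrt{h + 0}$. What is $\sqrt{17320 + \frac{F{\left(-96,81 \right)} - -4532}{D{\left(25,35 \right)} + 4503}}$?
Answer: $\sqrt{17320 + \frac{4387}{4503 + \sqrt{35}}} \approx 131.61$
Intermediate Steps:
$D{\left(G,h \right)} = \sqrt{h}$
$\sqrt{17320 + \frac{F{\left(-96,81 \right)} - -4532}{D{\left(25,35 \right)} + 4503}} = \sqrt{17320 + \frac{-145 - -4532}{\sqrt{35} + 4503}} = \sqrt{17320 + \frac{-145 + 4532}{4503 + \sqrt{35}}} = \sqrt{17320 + \frac{4387}{4503 + \sqrt{35}}}$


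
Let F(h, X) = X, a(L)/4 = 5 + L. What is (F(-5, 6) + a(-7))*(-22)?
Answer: 44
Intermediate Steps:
a(L) = 20 + 4*L (a(L) = 4*(5 + L) = 20 + 4*L)
(F(-5, 6) + a(-7))*(-22) = (6 + (20 + 4*(-7)))*(-22) = (6 + (20 - 28))*(-22) = (6 - 8)*(-22) = -2*(-22) = 44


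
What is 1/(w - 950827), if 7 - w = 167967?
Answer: -1/1118787 ≈ -8.9383e-7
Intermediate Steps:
w = -167960 (w = 7 - 1*167967 = 7 - 167967 = -167960)
1/(w - 950827) = 1/(-167960 - 950827) = 1/(-1118787) = -1/1118787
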